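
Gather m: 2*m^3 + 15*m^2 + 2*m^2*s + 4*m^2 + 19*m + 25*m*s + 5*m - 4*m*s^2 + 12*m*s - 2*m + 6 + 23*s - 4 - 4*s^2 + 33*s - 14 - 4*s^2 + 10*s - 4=2*m^3 + m^2*(2*s + 19) + m*(-4*s^2 + 37*s + 22) - 8*s^2 + 66*s - 16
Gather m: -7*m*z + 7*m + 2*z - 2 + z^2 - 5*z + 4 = m*(7 - 7*z) + z^2 - 3*z + 2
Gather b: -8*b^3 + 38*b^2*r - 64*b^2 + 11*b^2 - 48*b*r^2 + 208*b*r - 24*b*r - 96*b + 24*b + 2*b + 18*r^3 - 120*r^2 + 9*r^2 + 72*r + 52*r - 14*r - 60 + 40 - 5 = -8*b^3 + b^2*(38*r - 53) + b*(-48*r^2 + 184*r - 70) + 18*r^3 - 111*r^2 + 110*r - 25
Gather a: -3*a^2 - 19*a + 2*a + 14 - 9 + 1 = -3*a^2 - 17*a + 6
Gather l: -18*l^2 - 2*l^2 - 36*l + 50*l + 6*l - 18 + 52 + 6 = -20*l^2 + 20*l + 40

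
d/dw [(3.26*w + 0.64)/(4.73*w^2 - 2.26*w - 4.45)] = (15.4198*w^2 - 7.3676*w - (3.26*w + 0.64)*(9.46*w - 2.26) - 14.507)/(-4.73*w^2 + 2.26*w + 4.45)^2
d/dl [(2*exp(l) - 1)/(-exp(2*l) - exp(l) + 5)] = ((2*exp(l) - 1)*(2*exp(l) + 1) - 2*exp(2*l) - 2*exp(l) + 10)*exp(l)/(exp(2*l) + exp(l) - 5)^2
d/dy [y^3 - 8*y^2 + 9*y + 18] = 3*y^2 - 16*y + 9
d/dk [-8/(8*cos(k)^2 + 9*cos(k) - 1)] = -8*(16*cos(k) + 9)*sin(k)/(8*cos(k)^2 + 9*cos(k) - 1)^2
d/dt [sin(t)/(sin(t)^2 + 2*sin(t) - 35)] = (cos(t)^2 - 36)*cos(t)/((sin(t) - 5)^2*(sin(t) + 7)^2)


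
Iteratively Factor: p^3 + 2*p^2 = (p)*(p^2 + 2*p) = p*(p + 2)*(p)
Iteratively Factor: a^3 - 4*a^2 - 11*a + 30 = (a + 3)*(a^2 - 7*a + 10) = (a - 5)*(a + 3)*(a - 2)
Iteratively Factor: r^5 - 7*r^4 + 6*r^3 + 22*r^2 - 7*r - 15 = (r - 3)*(r^4 - 4*r^3 - 6*r^2 + 4*r + 5) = (r - 3)*(r - 1)*(r^3 - 3*r^2 - 9*r - 5) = (r - 5)*(r - 3)*(r - 1)*(r^2 + 2*r + 1) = (r - 5)*(r - 3)*(r - 1)*(r + 1)*(r + 1)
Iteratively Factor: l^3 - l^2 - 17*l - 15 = (l + 3)*(l^2 - 4*l - 5) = (l - 5)*(l + 3)*(l + 1)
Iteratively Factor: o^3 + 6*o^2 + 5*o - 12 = (o + 3)*(o^2 + 3*o - 4) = (o - 1)*(o + 3)*(o + 4)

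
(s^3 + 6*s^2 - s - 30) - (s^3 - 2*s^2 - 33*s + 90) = 8*s^2 + 32*s - 120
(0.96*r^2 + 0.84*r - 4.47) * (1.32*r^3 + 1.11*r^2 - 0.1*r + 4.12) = 1.2672*r^5 + 2.1744*r^4 - 5.064*r^3 - 1.0905*r^2 + 3.9078*r - 18.4164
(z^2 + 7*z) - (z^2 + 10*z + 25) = -3*z - 25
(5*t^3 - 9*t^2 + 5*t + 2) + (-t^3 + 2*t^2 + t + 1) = 4*t^3 - 7*t^2 + 6*t + 3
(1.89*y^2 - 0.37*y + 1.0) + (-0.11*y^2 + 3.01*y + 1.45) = 1.78*y^2 + 2.64*y + 2.45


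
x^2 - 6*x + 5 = (x - 5)*(x - 1)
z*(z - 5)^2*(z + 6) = z^4 - 4*z^3 - 35*z^2 + 150*z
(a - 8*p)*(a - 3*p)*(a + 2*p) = a^3 - 9*a^2*p + 2*a*p^2 + 48*p^3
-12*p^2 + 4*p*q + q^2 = (-2*p + q)*(6*p + q)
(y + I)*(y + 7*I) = y^2 + 8*I*y - 7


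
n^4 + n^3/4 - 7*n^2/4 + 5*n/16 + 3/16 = (n - 1)*(n - 1/2)*(n + 1/4)*(n + 3/2)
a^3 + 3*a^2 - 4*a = a*(a - 1)*(a + 4)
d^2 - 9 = (d - 3)*(d + 3)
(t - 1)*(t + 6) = t^2 + 5*t - 6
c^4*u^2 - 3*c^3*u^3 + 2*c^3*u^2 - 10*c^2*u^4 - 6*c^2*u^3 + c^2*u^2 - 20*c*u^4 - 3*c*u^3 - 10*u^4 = (c - 5*u)*(c + 2*u)*(c*u + u)^2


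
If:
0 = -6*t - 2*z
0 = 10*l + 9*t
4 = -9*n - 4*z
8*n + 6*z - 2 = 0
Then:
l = 15/22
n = -16/11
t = -25/33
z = 25/11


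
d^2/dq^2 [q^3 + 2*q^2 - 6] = 6*q + 4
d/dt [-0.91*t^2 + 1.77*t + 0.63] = 1.77 - 1.82*t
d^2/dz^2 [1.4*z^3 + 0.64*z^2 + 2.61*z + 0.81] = 8.4*z + 1.28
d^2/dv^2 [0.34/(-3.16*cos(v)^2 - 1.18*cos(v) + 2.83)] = (13.580416*(1 - cos(v)^2)^2 + 3.803376*cos(v)^3 + 19.425832*cos(v)^2 - 6.471356*cos(v) - 20.608352)/(3.16*cos(v)^2 + 1.18*cos(v) - 2.83)^3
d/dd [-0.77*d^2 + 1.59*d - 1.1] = 1.59 - 1.54*d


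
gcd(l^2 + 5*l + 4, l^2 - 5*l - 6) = l + 1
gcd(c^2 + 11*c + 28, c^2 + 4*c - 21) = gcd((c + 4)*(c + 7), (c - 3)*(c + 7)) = c + 7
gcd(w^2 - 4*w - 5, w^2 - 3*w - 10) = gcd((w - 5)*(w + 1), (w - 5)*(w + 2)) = w - 5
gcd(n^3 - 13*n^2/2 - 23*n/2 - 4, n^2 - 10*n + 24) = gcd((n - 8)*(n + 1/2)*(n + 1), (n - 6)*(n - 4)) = 1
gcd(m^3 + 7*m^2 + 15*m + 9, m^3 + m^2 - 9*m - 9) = m^2 + 4*m + 3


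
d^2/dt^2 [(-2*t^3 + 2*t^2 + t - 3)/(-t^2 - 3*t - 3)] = 2*(17*t^3 + 81*t^2 + 90*t + 9)/(t^6 + 9*t^5 + 36*t^4 + 81*t^3 + 108*t^2 + 81*t + 27)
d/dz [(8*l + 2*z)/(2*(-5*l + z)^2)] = (13*l + z)/(5*l - z)^3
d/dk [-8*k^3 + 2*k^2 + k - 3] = -24*k^2 + 4*k + 1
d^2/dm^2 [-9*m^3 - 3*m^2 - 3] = -54*m - 6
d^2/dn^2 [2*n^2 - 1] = 4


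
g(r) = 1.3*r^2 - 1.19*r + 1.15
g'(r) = 2.6*r - 1.19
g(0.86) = 1.09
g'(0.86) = 1.05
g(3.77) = 15.14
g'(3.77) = 8.61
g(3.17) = 10.44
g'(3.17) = 7.05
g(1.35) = 1.91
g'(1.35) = 2.32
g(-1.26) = 4.71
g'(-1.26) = -4.47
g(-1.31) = 4.94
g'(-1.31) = -4.60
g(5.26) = 30.86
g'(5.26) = 12.49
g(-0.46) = 1.97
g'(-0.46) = -2.39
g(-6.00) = 55.09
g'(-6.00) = -16.79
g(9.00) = 95.74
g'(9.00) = 22.21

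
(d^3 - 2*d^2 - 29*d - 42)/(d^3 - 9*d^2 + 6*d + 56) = (d + 3)/(d - 4)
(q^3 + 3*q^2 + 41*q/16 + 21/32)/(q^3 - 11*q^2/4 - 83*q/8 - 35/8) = (q + 3/4)/(q - 5)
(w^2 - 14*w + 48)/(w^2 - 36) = (w - 8)/(w + 6)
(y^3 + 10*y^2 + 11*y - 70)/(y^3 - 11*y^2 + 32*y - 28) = (y^2 + 12*y + 35)/(y^2 - 9*y + 14)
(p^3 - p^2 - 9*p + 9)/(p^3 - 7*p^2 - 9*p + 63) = (p - 1)/(p - 7)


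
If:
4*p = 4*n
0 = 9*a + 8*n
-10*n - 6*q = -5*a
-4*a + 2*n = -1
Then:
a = 4/25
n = -9/50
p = -9/50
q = 13/30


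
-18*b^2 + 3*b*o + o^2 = (-3*b + o)*(6*b + o)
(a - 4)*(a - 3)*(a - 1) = a^3 - 8*a^2 + 19*a - 12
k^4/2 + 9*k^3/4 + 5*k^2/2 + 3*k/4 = k*(k/2 + 1/4)*(k + 1)*(k + 3)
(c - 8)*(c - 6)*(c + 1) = c^3 - 13*c^2 + 34*c + 48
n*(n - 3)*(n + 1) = n^3 - 2*n^2 - 3*n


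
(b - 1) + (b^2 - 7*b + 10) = b^2 - 6*b + 9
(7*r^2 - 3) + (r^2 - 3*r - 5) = 8*r^2 - 3*r - 8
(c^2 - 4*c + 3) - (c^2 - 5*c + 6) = c - 3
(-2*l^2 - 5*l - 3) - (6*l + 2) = -2*l^2 - 11*l - 5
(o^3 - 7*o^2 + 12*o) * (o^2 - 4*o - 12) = o^5 - 11*o^4 + 28*o^3 + 36*o^2 - 144*o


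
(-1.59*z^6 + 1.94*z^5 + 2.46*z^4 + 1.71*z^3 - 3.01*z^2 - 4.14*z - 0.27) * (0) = 0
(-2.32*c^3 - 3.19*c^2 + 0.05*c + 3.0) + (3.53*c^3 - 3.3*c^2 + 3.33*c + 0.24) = 1.21*c^3 - 6.49*c^2 + 3.38*c + 3.24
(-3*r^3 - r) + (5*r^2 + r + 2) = -3*r^3 + 5*r^2 + 2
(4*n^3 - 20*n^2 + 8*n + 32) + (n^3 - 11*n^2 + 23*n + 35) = 5*n^3 - 31*n^2 + 31*n + 67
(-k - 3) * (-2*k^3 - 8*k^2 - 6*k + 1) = 2*k^4 + 14*k^3 + 30*k^2 + 17*k - 3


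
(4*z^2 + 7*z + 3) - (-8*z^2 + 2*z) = 12*z^2 + 5*z + 3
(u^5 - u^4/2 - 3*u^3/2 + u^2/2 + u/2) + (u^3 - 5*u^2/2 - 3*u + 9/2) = u^5 - u^4/2 - u^3/2 - 2*u^2 - 5*u/2 + 9/2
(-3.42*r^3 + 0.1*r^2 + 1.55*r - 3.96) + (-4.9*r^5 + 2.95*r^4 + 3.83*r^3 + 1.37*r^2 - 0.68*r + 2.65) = -4.9*r^5 + 2.95*r^4 + 0.41*r^3 + 1.47*r^2 + 0.87*r - 1.31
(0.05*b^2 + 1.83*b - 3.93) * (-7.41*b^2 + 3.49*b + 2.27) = -0.3705*b^4 - 13.3858*b^3 + 35.6215*b^2 - 9.5616*b - 8.9211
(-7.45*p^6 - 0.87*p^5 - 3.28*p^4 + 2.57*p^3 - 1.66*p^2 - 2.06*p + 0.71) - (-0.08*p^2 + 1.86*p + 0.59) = -7.45*p^6 - 0.87*p^5 - 3.28*p^4 + 2.57*p^3 - 1.58*p^2 - 3.92*p + 0.12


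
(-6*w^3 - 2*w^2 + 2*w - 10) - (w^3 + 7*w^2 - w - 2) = -7*w^3 - 9*w^2 + 3*w - 8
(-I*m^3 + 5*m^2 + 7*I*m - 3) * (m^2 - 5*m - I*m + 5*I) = -I*m^5 + 4*m^4 + 5*I*m^4 - 20*m^3 + 2*I*m^3 + 4*m^2 - 10*I*m^2 - 20*m + 3*I*m - 15*I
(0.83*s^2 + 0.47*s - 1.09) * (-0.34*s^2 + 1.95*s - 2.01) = -0.2822*s^4 + 1.4587*s^3 - 0.3812*s^2 - 3.0702*s + 2.1909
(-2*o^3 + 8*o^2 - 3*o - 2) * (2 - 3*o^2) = 6*o^5 - 24*o^4 + 5*o^3 + 22*o^2 - 6*o - 4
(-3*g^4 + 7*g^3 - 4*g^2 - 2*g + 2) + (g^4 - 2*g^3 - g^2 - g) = -2*g^4 + 5*g^3 - 5*g^2 - 3*g + 2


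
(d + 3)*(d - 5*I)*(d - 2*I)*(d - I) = d^4 + 3*d^3 - 8*I*d^3 - 17*d^2 - 24*I*d^2 - 51*d + 10*I*d + 30*I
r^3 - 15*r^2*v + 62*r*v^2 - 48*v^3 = (r - 8*v)*(r - 6*v)*(r - v)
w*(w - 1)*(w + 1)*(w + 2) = w^4 + 2*w^3 - w^2 - 2*w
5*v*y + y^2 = y*(5*v + y)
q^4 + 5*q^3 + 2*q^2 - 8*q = q*(q - 1)*(q + 2)*(q + 4)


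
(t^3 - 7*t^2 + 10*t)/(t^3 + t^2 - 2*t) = (t^2 - 7*t + 10)/(t^2 + t - 2)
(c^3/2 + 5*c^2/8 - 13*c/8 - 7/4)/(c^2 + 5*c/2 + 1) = (4*c^2 - 3*c - 7)/(4*(2*c + 1))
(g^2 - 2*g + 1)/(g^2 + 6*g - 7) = (g - 1)/(g + 7)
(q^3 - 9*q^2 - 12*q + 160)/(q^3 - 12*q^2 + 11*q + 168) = (q^2 - q - 20)/(q^2 - 4*q - 21)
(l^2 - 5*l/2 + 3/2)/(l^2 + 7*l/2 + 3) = (2*l^2 - 5*l + 3)/(2*l^2 + 7*l + 6)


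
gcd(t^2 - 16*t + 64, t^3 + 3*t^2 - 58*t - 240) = t - 8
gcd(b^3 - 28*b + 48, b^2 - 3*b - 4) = b - 4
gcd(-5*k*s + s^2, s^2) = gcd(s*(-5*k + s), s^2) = s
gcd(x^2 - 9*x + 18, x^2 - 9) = x - 3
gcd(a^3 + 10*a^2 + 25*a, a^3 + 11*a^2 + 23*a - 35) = a + 5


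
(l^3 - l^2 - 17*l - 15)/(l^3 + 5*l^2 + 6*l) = (l^2 - 4*l - 5)/(l*(l + 2))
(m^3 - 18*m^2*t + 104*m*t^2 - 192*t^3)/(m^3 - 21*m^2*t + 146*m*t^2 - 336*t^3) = (-m + 4*t)/(-m + 7*t)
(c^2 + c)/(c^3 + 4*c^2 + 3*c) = 1/(c + 3)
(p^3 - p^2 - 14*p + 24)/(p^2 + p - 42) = (p^3 - p^2 - 14*p + 24)/(p^2 + p - 42)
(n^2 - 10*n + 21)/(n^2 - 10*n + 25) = (n^2 - 10*n + 21)/(n^2 - 10*n + 25)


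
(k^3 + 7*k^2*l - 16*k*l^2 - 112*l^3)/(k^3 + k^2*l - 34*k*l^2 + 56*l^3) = (k + 4*l)/(k - 2*l)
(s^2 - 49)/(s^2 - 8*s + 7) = (s + 7)/(s - 1)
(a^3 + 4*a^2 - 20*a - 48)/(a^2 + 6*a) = a - 2 - 8/a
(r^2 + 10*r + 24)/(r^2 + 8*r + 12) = (r + 4)/(r + 2)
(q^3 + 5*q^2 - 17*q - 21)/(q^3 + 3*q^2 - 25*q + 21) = (q + 1)/(q - 1)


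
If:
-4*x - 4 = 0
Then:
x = -1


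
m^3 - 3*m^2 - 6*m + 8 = (m - 4)*(m - 1)*(m + 2)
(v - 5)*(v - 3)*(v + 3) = v^3 - 5*v^2 - 9*v + 45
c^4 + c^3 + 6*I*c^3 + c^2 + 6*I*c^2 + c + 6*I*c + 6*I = (c + 1)*(c - I)*(c + I)*(c + 6*I)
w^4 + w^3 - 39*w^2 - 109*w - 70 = (w - 7)*(w + 1)*(w + 2)*(w + 5)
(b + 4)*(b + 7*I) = b^2 + 4*b + 7*I*b + 28*I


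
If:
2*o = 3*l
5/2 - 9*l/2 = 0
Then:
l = 5/9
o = 5/6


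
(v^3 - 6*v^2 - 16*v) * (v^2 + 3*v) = v^5 - 3*v^4 - 34*v^3 - 48*v^2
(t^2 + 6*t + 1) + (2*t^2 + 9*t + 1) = 3*t^2 + 15*t + 2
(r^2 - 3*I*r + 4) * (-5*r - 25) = -5*r^3 - 25*r^2 + 15*I*r^2 - 20*r + 75*I*r - 100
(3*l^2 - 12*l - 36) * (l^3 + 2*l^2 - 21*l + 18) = 3*l^5 - 6*l^4 - 123*l^3 + 234*l^2 + 540*l - 648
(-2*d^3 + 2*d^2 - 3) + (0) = -2*d^3 + 2*d^2 - 3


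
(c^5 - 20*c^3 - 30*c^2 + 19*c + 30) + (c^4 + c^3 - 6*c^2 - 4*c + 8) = c^5 + c^4 - 19*c^3 - 36*c^2 + 15*c + 38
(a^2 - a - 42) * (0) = 0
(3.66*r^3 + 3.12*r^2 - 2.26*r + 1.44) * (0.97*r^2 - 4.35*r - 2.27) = 3.5502*r^5 - 12.8946*r^4 - 24.0724*r^3 + 4.1454*r^2 - 1.1338*r - 3.2688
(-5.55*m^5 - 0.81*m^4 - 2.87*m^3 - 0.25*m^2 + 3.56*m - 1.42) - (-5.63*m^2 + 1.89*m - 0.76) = -5.55*m^5 - 0.81*m^4 - 2.87*m^3 + 5.38*m^2 + 1.67*m - 0.66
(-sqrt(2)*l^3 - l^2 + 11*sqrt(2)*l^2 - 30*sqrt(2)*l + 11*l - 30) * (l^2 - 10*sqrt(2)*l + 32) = -sqrt(2)*l^5 + 11*sqrt(2)*l^4 + 19*l^4 - 209*l^3 - 52*sqrt(2)*l^3 + 242*sqrt(2)*l^2 + 538*l^2 - 660*sqrt(2)*l + 352*l - 960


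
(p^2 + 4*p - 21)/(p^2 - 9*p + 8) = (p^2 + 4*p - 21)/(p^2 - 9*p + 8)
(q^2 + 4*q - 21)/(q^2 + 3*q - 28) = (q - 3)/(q - 4)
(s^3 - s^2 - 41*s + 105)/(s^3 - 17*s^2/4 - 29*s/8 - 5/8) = 8*(s^2 + 4*s - 21)/(8*s^2 + 6*s + 1)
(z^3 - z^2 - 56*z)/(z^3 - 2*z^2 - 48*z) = (z + 7)/(z + 6)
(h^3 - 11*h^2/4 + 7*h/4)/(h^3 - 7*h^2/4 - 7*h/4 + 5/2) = h*(4*h - 7)/(4*h^2 - 3*h - 10)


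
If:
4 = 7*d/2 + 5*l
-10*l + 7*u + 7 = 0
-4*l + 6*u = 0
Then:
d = -41/56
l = 21/16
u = 7/8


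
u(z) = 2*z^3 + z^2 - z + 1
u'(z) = 6*z^2 + 2*z - 1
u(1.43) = 7.46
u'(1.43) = 14.13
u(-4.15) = -120.57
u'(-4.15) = 94.04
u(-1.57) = -2.70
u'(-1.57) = 10.65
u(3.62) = 105.36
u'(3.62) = 84.87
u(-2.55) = -23.11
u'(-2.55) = 32.92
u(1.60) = 10.15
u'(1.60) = 17.56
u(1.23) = 5.00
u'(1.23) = 10.54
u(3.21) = 74.25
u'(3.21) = 67.24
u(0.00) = 1.00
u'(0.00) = -1.00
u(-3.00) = -41.00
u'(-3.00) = 47.00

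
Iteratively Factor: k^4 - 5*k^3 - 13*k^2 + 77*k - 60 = (k + 4)*(k^3 - 9*k^2 + 23*k - 15) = (k - 1)*(k + 4)*(k^2 - 8*k + 15) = (k - 5)*(k - 1)*(k + 4)*(k - 3)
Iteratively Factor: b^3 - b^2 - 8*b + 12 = (b - 2)*(b^2 + b - 6) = (b - 2)^2*(b + 3)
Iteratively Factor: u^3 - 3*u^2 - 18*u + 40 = (u + 4)*(u^2 - 7*u + 10) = (u - 2)*(u + 4)*(u - 5)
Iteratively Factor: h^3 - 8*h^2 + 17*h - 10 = (h - 1)*(h^2 - 7*h + 10) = (h - 2)*(h - 1)*(h - 5)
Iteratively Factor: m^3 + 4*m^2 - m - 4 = (m + 1)*(m^2 + 3*m - 4) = (m - 1)*(m + 1)*(m + 4)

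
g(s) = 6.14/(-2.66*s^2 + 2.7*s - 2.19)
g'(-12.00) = -0.00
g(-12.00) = -0.01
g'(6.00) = 0.03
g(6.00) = -0.08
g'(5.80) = 0.03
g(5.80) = -0.08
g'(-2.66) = -0.13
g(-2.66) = -0.22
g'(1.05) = 3.39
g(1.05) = -2.68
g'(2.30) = 0.58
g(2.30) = -0.61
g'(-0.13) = -3.11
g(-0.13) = -2.37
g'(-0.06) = -3.32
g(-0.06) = -2.60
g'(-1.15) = -0.70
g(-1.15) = -0.70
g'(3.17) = 0.21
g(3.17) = -0.30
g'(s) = 6.14*(5.32*s - 2.7)/(-2.66*s^2 + 2.7*s - 2.19)^2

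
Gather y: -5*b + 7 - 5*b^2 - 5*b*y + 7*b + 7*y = -5*b^2 + 2*b + y*(7 - 5*b) + 7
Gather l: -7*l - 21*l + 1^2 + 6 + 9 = 16 - 28*l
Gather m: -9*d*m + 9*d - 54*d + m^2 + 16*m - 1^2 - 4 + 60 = -45*d + m^2 + m*(16 - 9*d) + 55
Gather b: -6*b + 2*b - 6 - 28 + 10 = -4*b - 24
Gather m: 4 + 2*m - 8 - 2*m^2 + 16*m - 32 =-2*m^2 + 18*m - 36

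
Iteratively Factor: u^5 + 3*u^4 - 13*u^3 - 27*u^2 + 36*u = (u + 3)*(u^4 - 13*u^2 + 12*u) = (u - 1)*(u + 3)*(u^3 + u^2 - 12*u) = (u - 1)*(u + 3)*(u + 4)*(u^2 - 3*u) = u*(u - 1)*(u + 3)*(u + 4)*(u - 3)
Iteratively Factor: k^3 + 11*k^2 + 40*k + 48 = (k + 4)*(k^2 + 7*k + 12) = (k + 3)*(k + 4)*(k + 4)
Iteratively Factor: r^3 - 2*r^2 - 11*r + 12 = (r - 1)*(r^2 - r - 12) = (r - 4)*(r - 1)*(r + 3)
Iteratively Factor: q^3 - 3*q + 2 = (q - 1)*(q^2 + q - 2) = (q - 1)*(q + 2)*(q - 1)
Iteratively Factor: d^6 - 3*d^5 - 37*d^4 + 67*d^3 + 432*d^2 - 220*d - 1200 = (d - 5)*(d^5 + 2*d^4 - 27*d^3 - 68*d^2 + 92*d + 240) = (d - 5)*(d + 4)*(d^4 - 2*d^3 - 19*d^2 + 8*d + 60) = (d - 5)*(d - 2)*(d + 4)*(d^3 - 19*d - 30) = (d - 5)*(d - 2)*(d + 2)*(d + 4)*(d^2 - 2*d - 15) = (d - 5)*(d - 2)*(d + 2)*(d + 3)*(d + 4)*(d - 5)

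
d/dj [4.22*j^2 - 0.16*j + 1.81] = 8.44*j - 0.16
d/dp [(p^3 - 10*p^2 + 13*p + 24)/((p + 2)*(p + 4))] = (p^4 + 12*p^3 - 49*p^2 - 208*p - 40)/(p^4 + 12*p^3 + 52*p^2 + 96*p + 64)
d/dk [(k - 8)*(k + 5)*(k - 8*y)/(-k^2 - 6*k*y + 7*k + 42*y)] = ((k - 8)*(k + 5)*(k - 8*y)*(2*k + 6*y - 7) - ((k - 8)*(k + 5) + (k - 8)*(k - 8*y) + (k + 5)*(k - 8*y))*(k^2 + 6*k*y - 7*k - 42*y))/(k^2 + 6*k*y - 7*k - 42*y)^2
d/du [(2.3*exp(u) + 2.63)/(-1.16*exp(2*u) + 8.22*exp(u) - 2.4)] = (2.668*exp(2*u) + 6.1016*exp(u) - 27.1386)*exp(u)/(1.3456*exp(4*u) - 19.0704*exp(3*u) + 73.1364*exp(2*u) - 39.456*exp(u) + 5.76)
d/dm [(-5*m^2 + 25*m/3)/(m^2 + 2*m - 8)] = 5*(-11*m^2 + 48*m - 40)/(3*(m^4 + 4*m^3 - 12*m^2 - 32*m + 64))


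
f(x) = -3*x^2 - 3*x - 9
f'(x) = -6*x - 3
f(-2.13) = -16.22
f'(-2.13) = 9.78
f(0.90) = -14.13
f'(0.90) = -8.40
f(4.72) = -90.00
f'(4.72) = -31.32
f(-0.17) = -8.58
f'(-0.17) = -1.98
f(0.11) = -9.37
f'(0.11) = -3.66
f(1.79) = -23.98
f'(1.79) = -13.74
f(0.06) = -9.19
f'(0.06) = -3.36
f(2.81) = -41.12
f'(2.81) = -19.86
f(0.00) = -9.00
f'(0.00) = -3.00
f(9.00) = -279.00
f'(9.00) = -57.00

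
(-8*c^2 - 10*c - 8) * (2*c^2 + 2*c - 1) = -16*c^4 - 36*c^3 - 28*c^2 - 6*c + 8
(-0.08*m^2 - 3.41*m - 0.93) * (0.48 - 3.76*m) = 0.3008*m^3 + 12.7832*m^2 + 1.86*m - 0.4464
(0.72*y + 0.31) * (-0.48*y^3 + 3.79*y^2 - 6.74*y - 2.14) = -0.3456*y^4 + 2.58*y^3 - 3.6779*y^2 - 3.6302*y - 0.6634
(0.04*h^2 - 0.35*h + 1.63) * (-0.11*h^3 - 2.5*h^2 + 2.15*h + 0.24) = -0.0044*h^5 - 0.0615*h^4 + 0.7817*h^3 - 4.8179*h^2 + 3.4205*h + 0.3912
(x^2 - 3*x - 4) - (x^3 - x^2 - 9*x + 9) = -x^3 + 2*x^2 + 6*x - 13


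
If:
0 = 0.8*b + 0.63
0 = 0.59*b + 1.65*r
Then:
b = -0.79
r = 0.28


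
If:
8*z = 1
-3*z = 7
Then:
No Solution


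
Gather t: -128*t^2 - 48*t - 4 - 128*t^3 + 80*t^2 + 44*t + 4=-128*t^3 - 48*t^2 - 4*t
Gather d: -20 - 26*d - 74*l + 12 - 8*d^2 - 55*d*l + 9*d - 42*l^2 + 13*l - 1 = -8*d^2 + d*(-55*l - 17) - 42*l^2 - 61*l - 9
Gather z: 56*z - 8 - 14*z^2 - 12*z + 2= -14*z^2 + 44*z - 6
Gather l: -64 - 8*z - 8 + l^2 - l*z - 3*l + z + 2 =l^2 + l*(-z - 3) - 7*z - 70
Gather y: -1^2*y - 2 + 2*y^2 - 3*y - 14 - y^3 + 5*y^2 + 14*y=-y^3 + 7*y^2 + 10*y - 16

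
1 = 1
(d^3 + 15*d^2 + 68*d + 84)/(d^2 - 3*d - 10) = (d^2 + 13*d + 42)/(d - 5)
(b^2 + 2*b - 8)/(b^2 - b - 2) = (b + 4)/(b + 1)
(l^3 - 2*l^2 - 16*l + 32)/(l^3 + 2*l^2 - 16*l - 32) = (l - 2)/(l + 2)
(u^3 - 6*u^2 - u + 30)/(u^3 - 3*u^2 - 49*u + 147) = (u^2 - 3*u - 10)/(u^2 - 49)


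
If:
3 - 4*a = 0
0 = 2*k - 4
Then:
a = 3/4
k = 2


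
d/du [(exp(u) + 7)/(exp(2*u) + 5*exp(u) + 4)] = (-(exp(u) + 7)*(2*exp(u) + 5) + exp(2*u) + 5*exp(u) + 4)*exp(u)/(exp(2*u) + 5*exp(u) + 4)^2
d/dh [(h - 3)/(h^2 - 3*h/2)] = 2*(-2*h^2 + 12*h - 9)/(h^2*(4*h^2 - 12*h + 9))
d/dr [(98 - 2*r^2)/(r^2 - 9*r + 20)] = 6*(3*r^2 - 46*r + 147)/(r^4 - 18*r^3 + 121*r^2 - 360*r + 400)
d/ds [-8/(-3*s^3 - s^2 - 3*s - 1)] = 8*(-9*s^2 - 2*s - 3)/(3*s^3 + s^2 + 3*s + 1)^2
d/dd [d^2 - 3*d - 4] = 2*d - 3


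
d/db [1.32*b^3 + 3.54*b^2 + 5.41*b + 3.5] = 3.96*b^2 + 7.08*b + 5.41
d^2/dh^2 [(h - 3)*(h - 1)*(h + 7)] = 6*h + 6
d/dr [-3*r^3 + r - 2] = 1 - 9*r^2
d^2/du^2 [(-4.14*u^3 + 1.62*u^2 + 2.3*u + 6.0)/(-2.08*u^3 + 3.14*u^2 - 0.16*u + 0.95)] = (5.6843418860808e-14*u^7 + 40.0608000000001*u^6 - 67.9710720000001*u^5 - 119.967744*u^4 + 512.241192*u^3 - 396.24492*u^2 + 10.5339*u + 31.8655)/(8.998912*u^9 - 40.754688*u^8 + 63.600576*u^7 - 49.559336*u^6 + 42.120192*u^5 - 30.237972*u^4 + 8.499376*u^3 - 8.57451*u^2 + 0.4332*u - 0.857375)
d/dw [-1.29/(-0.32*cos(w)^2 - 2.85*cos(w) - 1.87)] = (0.8256*cos(w) + 3.6765)*sin(w)/(0.32*cos(w)^2 + 2.85*cos(w) + 1.87)^2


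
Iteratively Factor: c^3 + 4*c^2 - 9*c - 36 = (c + 3)*(c^2 + c - 12) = (c - 3)*(c + 3)*(c + 4)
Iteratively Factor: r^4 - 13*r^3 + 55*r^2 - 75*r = (r - 5)*(r^3 - 8*r^2 + 15*r) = (r - 5)*(r - 3)*(r^2 - 5*r) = (r - 5)^2*(r - 3)*(r)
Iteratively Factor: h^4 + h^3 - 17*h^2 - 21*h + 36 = (h + 3)*(h^3 - 2*h^2 - 11*h + 12) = (h - 1)*(h + 3)*(h^2 - h - 12) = (h - 1)*(h + 3)^2*(h - 4)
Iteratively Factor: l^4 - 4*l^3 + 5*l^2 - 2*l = (l)*(l^3 - 4*l^2 + 5*l - 2) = l*(l - 1)*(l^2 - 3*l + 2) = l*(l - 1)^2*(l - 2)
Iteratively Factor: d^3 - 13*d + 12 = (d - 3)*(d^2 + 3*d - 4) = (d - 3)*(d + 4)*(d - 1)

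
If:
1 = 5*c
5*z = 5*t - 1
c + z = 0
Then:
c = 1/5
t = 0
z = -1/5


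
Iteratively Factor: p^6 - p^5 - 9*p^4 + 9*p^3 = (p - 3)*(p^5 + 2*p^4 - 3*p^3) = p*(p - 3)*(p^4 + 2*p^3 - 3*p^2) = p^2*(p - 3)*(p^3 + 2*p^2 - 3*p) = p^2*(p - 3)*(p + 3)*(p^2 - p) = p^2*(p - 3)*(p - 1)*(p + 3)*(p)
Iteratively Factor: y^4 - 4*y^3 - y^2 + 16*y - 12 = (y + 2)*(y^3 - 6*y^2 + 11*y - 6) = (y - 2)*(y + 2)*(y^2 - 4*y + 3) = (y - 2)*(y - 1)*(y + 2)*(y - 3)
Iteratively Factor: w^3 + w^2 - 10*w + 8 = (w - 1)*(w^2 + 2*w - 8) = (w - 2)*(w - 1)*(w + 4)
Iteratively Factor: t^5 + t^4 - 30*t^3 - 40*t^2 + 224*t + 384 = (t + 3)*(t^4 - 2*t^3 - 24*t^2 + 32*t + 128) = (t + 3)*(t + 4)*(t^3 - 6*t^2 + 32) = (t - 4)*(t + 3)*(t + 4)*(t^2 - 2*t - 8) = (t - 4)*(t + 2)*(t + 3)*(t + 4)*(t - 4)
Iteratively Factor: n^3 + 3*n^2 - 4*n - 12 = (n + 2)*(n^2 + n - 6) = (n - 2)*(n + 2)*(n + 3)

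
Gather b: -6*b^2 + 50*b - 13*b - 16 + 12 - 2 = -6*b^2 + 37*b - 6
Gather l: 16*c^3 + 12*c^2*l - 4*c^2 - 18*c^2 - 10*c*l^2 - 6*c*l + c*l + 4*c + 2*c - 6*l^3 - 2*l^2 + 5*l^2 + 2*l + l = 16*c^3 - 22*c^2 + 6*c - 6*l^3 + l^2*(3 - 10*c) + l*(12*c^2 - 5*c + 3)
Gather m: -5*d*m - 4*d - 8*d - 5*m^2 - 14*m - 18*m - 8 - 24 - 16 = -12*d - 5*m^2 + m*(-5*d - 32) - 48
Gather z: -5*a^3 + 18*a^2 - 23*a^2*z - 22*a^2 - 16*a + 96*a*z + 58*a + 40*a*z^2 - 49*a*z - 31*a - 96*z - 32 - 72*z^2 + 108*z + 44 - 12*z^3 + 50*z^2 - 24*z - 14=-5*a^3 - 4*a^2 + 11*a - 12*z^3 + z^2*(40*a - 22) + z*(-23*a^2 + 47*a - 12) - 2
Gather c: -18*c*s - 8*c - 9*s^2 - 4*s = c*(-18*s - 8) - 9*s^2 - 4*s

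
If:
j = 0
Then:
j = 0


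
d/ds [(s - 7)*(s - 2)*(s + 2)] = 3*s^2 - 14*s - 4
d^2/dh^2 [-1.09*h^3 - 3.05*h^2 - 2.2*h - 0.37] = -6.54*h - 6.1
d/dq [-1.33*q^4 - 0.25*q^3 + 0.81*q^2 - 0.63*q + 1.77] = -5.32*q^3 - 0.75*q^2 + 1.62*q - 0.63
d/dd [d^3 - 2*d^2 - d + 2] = 3*d^2 - 4*d - 1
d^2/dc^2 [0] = 0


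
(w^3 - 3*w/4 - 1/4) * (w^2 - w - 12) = w^5 - w^4 - 51*w^3/4 + w^2/2 + 37*w/4 + 3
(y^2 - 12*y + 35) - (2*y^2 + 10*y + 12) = -y^2 - 22*y + 23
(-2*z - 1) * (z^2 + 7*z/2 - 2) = -2*z^3 - 8*z^2 + z/2 + 2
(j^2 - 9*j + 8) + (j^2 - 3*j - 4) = 2*j^2 - 12*j + 4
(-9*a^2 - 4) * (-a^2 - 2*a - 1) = 9*a^4 + 18*a^3 + 13*a^2 + 8*a + 4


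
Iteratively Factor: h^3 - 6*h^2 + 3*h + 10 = (h + 1)*(h^2 - 7*h + 10) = (h - 5)*(h + 1)*(h - 2)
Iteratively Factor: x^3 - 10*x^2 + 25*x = (x)*(x^2 - 10*x + 25) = x*(x - 5)*(x - 5)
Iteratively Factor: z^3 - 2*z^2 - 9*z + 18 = (z + 3)*(z^2 - 5*z + 6) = (z - 2)*(z + 3)*(z - 3)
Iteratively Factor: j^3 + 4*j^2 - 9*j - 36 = (j - 3)*(j^2 + 7*j + 12) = (j - 3)*(j + 4)*(j + 3)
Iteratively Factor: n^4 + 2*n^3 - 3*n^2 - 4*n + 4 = (n - 1)*(n^3 + 3*n^2 - 4) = (n - 1)*(n + 2)*(n^2 + n - 2) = (n - 1)*(n + 2)^2*(n - 1)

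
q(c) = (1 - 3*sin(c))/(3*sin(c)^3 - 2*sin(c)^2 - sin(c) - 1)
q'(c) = (1 - 3*sin(c))*(-9*sin(c)^2*cos(c) + 4*sin(c)*cos(c) + cos(c))/(3*sin(c)^3 - 2*sin(c)^2 - sin(c) - 1)^2 - 3*cos(c)/(3*sin(c)^3 - 2*sin(c)^2 - sin(c) - 1)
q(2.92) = -0.27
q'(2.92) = -2.57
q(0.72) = 0.59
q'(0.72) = 1.42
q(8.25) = 1.39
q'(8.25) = -2.17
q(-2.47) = -1.53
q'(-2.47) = 1.92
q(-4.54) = 1.85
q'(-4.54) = -1.62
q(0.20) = -0.32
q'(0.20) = 2.71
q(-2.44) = -1.47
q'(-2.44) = 1.86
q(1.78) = 1.78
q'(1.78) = -1.84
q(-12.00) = 0.37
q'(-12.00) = 1.43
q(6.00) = -1.95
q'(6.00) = 1.43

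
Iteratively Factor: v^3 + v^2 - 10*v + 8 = (v - 2)*(v^2 + 3*v - 4) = (v - 2)*(v - 1)*(v + 4)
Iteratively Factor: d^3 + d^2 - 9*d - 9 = (d + 1)*(d^2 - 9) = (d - 3)*(d + 1)*(d + 3)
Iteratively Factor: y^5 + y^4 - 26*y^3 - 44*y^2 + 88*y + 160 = (y + 2)*(y^4 - y^3 - 24*y^2 + 4*y + 80) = (y + 2)^2*(y^3 - 3*y^2 - 18*y + 40) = (y - 2)*(y + 2)^2*(y^2 - y - 20) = (y - 5)*(y - 2)*(y + 2)^2*(y + 4)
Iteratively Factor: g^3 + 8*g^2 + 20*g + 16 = (g + 2)*(g^2 + 6*g + 8) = (g + 2)^2*(g + 4)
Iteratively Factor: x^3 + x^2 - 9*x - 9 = (x + 3)*(x^2 - 2*x - 3) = (x + 1)*(x + 3)*(x - 3)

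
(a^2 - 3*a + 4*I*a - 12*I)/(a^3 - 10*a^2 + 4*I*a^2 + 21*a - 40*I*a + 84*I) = 1/(a - 7)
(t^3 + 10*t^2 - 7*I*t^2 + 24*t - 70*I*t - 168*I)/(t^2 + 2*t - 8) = (t^2 + t*(6 - 7*I) - 42*I)/(t - 2)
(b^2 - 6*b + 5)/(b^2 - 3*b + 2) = (b - 5)/(b - 2)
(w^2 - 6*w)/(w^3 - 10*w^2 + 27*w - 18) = w/(w^2 - 4*w + 3)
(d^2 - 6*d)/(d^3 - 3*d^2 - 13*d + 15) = d*(d - 6)/(d^3 - 3*d^2 - 13*d + 15)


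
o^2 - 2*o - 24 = (o - 6)*(o + 4)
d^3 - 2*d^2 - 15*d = d*(d - 5)*(d + 3)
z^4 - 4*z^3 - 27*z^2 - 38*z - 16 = (z - 8)*(z + 1)^2*(z + 2)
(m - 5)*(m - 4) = m^2 - 9*m + 20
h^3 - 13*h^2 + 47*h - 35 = (h - 7)*(h - 5)*(h - 1)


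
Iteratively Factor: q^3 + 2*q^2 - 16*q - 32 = (q + 4)*(q^2 - 2*q - 8) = (q - 4)*(q + 4)*(q + 2)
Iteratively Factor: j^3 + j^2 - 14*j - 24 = (j + 3)*(j^2 - 2*j - 8) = (j - 4)*(j + 3)*(j + 2)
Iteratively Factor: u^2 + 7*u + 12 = (u + 3)*(u + 4)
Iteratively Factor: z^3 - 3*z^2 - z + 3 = (z + 1)*(z^2 - 4*z + 3) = (z - 1)*(z + 1)*(z - 3)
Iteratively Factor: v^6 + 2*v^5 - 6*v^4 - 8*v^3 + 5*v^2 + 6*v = (v)*(v^5 + 2*v^4 - 6*v^3 - 8*v^2 + 5*v + 6) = v*(v - 2)*(v^4 + 4*v^3 + 2*v^2 - 4*v - 3) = v*(v - 2)*(v + 1)*(v^3 + 3*v^2 - v - 3) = v*(v - 2)*(v + 1)*(v + 3)*(v^2 - 1) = v*(v - 2)*(v - 1)*(v + 1)*(v + 3)*(v + 1)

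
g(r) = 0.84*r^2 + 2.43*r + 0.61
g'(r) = 1.68*r + 2.43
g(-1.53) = -1.14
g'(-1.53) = -0.14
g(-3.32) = 1.80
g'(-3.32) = -3.15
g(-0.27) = 0.02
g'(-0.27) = 1.98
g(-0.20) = 0.16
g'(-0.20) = 2.09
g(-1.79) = -1.05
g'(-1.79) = -0.58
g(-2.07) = -0.82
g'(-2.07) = -1.05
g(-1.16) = -1.08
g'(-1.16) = 0.48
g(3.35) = 18.18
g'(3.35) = 8.06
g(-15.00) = 153.16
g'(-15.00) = -22.77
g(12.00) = 150.73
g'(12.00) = 22.59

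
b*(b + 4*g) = b^2 + 4*b*g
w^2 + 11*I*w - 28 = (w + 4*I)*(w + 7*I)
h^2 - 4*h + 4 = (h - 2)^2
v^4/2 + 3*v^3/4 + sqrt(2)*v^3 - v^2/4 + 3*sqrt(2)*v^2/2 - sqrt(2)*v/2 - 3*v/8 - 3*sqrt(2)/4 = (v/2 + sqrt(2))*(v + 3/2)*(v - sqrt(2)/2)*(v + sqrt(2)/2)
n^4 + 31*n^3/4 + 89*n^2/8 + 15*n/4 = n*(n + 1/2)*(n + 5/4)*(n + 6)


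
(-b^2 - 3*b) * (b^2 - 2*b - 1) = -b^4 - b^3 + 7*b^2 + 3*b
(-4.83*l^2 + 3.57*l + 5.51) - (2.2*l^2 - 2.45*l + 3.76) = -7.03*l^2 + 6.02*l + 1.75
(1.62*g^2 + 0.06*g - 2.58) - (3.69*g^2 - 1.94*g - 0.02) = -2.07*g^2 + 2.0*g - 2.56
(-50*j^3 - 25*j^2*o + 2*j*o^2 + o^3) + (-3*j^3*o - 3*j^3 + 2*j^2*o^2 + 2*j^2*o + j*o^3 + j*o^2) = -3*j^3*o - 53*j^3 + 2*j^2*o^2 - 23*j^2*o + j*o^3 + 3*j*o^2 + o^3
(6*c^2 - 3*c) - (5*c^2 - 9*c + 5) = c^2 + 6*c - 5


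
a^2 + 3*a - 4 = (a - 1)*(a + 4)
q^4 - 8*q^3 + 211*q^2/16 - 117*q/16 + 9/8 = (q - 6)*(q - 1)*(q - 3/4)*(q - 1/4)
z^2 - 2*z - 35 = (z - 7)*(z + 5)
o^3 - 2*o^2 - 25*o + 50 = (o - 5)*(o - 2)*(o + 5)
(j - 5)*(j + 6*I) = j^2 - 5*j + 6*I*j - 30*I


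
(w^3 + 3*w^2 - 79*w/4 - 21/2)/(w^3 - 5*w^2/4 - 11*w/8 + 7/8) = 2*(4*w^3 + 12*w^2 - 79*w - 42)/(8*w^3 - 10*w^2 - 11*w + 7)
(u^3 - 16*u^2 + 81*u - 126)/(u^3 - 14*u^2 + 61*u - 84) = (u - 6)/(u - 4)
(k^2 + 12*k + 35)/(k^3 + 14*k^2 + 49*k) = (k + 5)/(k*(k + 7))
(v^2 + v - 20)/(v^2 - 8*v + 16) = (v + 5)/(v - 4)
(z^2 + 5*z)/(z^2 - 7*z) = (z + 5)/(z - 7)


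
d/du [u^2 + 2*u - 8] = 2*u + 2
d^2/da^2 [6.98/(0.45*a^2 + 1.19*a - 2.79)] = (-2.8269*a^2 - 7.47558*a + 6.98*(0.9*a + 1.19)*(1.8*a + 2.38) + 17.52678)/(0.45*a^2 + 1.19*a - 2.79)^3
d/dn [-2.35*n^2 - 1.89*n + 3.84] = -4.7*n - 1.89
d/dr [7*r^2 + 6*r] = 14*r + 6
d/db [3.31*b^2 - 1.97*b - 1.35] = 6.62*b - 1.97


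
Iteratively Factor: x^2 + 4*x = (x + 4)*(x)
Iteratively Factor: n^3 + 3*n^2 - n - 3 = (n + 1)*(n^2 + 2*n - 3) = (n - 1)*(n + 1)*(n + 3)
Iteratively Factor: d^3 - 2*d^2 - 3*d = (d)*(d^2 - 2*d - 3) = d*(d - 3)*(d + 1)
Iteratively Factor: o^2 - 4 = (o + 2)*(o - 2)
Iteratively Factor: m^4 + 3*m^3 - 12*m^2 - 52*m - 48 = (m - 4)*(m^3 + 7*m^2 + 16*m + 12) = (m - 4)*(m + 3)*(m^2 + 4*m + 4) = (m - 4)*(m + 2)*(m + 3)*(m + 2)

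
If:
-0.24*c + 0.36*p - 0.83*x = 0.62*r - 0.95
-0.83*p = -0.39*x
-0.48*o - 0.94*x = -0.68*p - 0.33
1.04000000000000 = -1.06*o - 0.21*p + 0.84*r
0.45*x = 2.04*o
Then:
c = -0.96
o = 0.10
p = 0.21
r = 1.42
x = 0.45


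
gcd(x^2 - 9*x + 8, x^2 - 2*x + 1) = x - 1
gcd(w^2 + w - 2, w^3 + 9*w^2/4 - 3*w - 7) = w + 2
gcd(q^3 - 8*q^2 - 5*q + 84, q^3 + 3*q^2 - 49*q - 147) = q^2 - 4*q - 21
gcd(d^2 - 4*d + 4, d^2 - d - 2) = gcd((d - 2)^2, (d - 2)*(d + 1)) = d - 2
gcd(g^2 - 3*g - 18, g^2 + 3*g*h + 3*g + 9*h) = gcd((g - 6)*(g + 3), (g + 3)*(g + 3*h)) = g + 3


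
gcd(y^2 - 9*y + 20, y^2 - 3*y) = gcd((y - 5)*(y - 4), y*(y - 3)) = 1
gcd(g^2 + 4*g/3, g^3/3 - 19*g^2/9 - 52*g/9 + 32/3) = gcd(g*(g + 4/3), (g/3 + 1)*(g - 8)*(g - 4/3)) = 1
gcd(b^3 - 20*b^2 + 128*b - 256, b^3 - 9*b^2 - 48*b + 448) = b^2 - 16*b + 64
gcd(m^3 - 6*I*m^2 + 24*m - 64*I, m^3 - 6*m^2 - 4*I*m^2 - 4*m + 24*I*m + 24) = m - 2*I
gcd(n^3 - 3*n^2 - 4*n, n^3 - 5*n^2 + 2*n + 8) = n^2 - 3*n - 4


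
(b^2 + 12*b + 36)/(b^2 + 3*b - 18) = (b + 6)/(b - 3)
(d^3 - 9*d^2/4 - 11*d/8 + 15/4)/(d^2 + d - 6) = (d^2 - d/4 - 15/8)/(d + 3)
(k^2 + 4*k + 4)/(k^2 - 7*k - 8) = (k^2 + 4*k + 4)/(k^2 - 7*k - 8)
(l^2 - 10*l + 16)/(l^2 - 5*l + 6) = (l - 8)/(l - 3)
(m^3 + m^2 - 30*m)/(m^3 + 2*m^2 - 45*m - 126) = m*(m - 5)/(m^2 - 4*m - 21)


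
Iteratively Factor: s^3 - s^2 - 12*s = (s + 3)*(s^2 - 4*s) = s*(s + 3)*(s - 4)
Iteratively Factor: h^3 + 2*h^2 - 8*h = (h)*(h^2 + 2*h - 8) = h*(h + 4)*(h - 2)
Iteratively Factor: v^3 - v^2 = (v)*(v^2 - v) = v^2*(v - 1)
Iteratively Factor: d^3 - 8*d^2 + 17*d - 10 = (d - 1)*(d^2 - 7*d + 10) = (d - 2)*(d - 1)*(d - 5)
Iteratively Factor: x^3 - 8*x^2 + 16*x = (x - 4)*(x^2 - 4*x) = x*(x - 4)*(x - 4)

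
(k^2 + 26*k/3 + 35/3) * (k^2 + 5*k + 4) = k^4 + 41*k^3/3 + 59*k^2 + 93*k + 140/3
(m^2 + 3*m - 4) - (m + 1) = m^2 + 2*m - 5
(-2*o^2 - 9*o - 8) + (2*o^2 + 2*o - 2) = -7*o - 10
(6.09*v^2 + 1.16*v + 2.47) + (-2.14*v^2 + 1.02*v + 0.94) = 3.95*v^2 + 2.18*v + 3.41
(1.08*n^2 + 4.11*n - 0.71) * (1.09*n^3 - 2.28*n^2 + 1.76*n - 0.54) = 1.1772*n^5 + 2.0175*n^4 - 8.2439*n^3 + 8.2692*n^2 - 3.469*n + 0.3834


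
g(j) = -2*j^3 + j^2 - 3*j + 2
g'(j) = -6*j^2 + 2*j - 3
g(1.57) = -7.98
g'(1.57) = -14.65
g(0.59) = 0.17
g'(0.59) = -3.91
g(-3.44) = 105.57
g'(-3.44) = -80.88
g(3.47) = -79.93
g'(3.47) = -68.31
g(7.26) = -732.39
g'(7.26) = -304.73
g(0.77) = -0.63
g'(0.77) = -5.02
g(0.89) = -1.29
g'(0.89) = -5.97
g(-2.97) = 72.13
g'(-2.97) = -61.87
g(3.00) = -52.00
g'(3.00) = -51.00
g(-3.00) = 74.00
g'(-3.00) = -63.00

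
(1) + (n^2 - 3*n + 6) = n^2 - 3*n + 7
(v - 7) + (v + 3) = 2*v - 4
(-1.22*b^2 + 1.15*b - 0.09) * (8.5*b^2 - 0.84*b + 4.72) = -10.37*b^4 + 10.7998*b^3 - 7.4894*b^2 + 5.5036*b - 0.4248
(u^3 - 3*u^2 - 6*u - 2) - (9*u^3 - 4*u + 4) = -8*u^3 - 3*u^2 - 2*u - 6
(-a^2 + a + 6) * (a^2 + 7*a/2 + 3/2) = -a^4 - 5*a^3/2 + 8*a^2 + 45*a/2 + 9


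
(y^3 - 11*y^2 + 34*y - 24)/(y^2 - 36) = (y^2 - 5*y + 4)/(y + 6)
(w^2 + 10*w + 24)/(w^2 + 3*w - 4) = (w + 6)/(w - 1)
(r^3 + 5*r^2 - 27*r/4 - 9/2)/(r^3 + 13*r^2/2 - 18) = (r + 1/2)/(r + 2)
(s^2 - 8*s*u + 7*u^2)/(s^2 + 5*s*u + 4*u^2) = (s^2 - 8*s*u + 7*u^2)/(s^2 + 5*s*u + 4*u^2)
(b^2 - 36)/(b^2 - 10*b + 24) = (b + 6)/(b - 4)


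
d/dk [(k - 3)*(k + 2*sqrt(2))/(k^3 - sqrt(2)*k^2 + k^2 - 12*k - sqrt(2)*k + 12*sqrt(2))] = (-k^2 - 4*sqrt(2)*k - 12*sqrt(2) + 4)/(k^4 - 2*sqrt(2)*k^3 + 8*k^3 - 16*sqrt(2)*k^2 + 18*k^2 - 32*sqrt(2)*k + 16*k + 32)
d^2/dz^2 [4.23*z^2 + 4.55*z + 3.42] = 8.46000000000000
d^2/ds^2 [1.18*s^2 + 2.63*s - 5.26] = 2.36000000000000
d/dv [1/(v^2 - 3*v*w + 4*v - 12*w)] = (-2*v + 3*w - 4)/(v^2 - 3*v*w + 4*v - 12*w)^2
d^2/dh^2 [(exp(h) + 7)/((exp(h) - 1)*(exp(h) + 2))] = (exp(4*h) + 27*exp(3*h) + 33*exp(2*h) + 65*exp(h) + 18)*exp(h)/(exp(6*h) + 3*exp(5*h) - 3*exp(4*h) - 11*exp(3*h) + 6*exp(2*h) + 12*exp(h) - 8)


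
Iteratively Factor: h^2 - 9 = (h - 3)*(h + 3)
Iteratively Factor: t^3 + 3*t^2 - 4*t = (t)*(t^2 + 3*t - 4) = t*(t + 4)*(t - 1)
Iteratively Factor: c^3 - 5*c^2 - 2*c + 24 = (c - 3)*(c^2 - 2*c - 8) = (c - 4)*(c - 3)*(c + 2)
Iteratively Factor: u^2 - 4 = (u - 2)*(u + 2)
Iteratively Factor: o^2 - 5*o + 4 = (o - 4)*(o - 1)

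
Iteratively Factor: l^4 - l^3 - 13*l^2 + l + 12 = (l - 4)*(l^3 + 3*l^2 - l - 3) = (l - 4)*(l - 1)*(l^2 + 4*l + 3) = (l - 4)*(l - 1)*(l + 1)*(l + 3)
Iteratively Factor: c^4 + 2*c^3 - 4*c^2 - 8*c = (c + 2)*(c^3 - 4*c) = (c + 2)^2*(c^2 - 2*c) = (c - 2)*(c + 2)^2*(c)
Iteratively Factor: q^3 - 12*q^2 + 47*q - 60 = (q - 5)*(q^2 - 7*q + 12) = (q - 5)*(q - 3)*(q - 4)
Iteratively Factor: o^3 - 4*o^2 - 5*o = (o)*(o^2 - 4*o - 5) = o*(o + 1)*(o - 5)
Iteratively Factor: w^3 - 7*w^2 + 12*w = (w - 4)*(w^2 - 3*w) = w*(w - 4)*(w - 3)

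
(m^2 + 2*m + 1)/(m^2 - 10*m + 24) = (m^2 + 2*m + 1)/(m^2 - 10*m + 24)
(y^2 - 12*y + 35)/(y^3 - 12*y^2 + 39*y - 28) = (y - 5)/(y^2 - 5*y + 4)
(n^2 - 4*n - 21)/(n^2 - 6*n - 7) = (n + 3)/(n + 1)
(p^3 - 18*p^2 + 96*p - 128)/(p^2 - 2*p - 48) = (p^2 - 10*p + 16)/(p + 6)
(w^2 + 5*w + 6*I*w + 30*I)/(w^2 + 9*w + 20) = (w + 6*I)/(w + 4)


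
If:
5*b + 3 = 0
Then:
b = -3/5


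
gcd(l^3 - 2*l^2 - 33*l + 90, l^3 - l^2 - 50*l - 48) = l + 6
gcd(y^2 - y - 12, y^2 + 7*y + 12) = y + 3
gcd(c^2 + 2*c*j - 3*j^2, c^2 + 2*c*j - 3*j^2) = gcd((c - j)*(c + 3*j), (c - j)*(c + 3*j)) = c^2 + 2*c*j - 3*j^2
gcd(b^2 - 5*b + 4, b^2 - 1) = b - 1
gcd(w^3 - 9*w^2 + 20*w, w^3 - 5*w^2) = w^2 - 5*w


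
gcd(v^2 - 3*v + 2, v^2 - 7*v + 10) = v - 2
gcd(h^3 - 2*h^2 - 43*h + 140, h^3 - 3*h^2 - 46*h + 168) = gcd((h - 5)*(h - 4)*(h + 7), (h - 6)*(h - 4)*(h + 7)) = h^2 + 3*h - 28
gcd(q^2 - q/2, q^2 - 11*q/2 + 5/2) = q - 1/2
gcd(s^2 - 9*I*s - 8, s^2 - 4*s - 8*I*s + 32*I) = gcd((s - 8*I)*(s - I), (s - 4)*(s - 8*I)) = s - 8*I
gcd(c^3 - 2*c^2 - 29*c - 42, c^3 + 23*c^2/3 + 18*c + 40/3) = c + 2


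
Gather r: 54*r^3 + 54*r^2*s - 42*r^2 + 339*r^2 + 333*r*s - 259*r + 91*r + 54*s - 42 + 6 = 54*r^3 + r^2*(54*s + 297) + r*(333*s - 168) + 54*s - 36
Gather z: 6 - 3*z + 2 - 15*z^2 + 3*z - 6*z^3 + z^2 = -6*z^3 - 14*z^2 + 8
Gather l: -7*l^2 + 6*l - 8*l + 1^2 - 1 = -7*l^2 - 2*l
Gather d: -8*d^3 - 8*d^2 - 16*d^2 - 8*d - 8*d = -8*d^3 - 24*d^2 - 16*d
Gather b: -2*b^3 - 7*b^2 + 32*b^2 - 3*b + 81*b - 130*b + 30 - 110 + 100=-2*b^3 + 25*b^2 - 52*b + 20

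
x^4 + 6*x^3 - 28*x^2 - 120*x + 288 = (x - 4)*(x - 2)*(x + 6)^2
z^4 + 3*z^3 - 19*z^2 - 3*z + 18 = (z - 3)*(z - 1)*(z + 1)*(z + 6)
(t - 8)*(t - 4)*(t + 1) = t^3 - 11*t^2 + 20*t + 32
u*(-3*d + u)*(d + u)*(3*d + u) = -9*d^3*u - 9*d^2*u^2 + d*u^3 + u^4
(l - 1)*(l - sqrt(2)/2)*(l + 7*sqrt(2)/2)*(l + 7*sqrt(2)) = l^4 - l^3 + 10*sqrt(2)*l^3 - 10*sqrt(2)*l^2 + 77*l^2/2 - 77*l/2 - 49*sqrt(2)*l/2 + 49*sqrt(2)/2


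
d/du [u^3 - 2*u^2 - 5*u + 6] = 3*u^2 - 4*u - 5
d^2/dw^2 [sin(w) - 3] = -sin(w)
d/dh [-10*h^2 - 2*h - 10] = -20*h - 2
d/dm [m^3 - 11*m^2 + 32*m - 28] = 3*m^2 - 22*m + 32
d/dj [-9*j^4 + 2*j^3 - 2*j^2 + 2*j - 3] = -36*j^3 + 6*j^2 - 4*j + 2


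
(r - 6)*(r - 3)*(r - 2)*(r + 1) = r^4 - 10*r^3 + 25*r^2 - 36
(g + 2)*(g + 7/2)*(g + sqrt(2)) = g^3 + sqrt(2)*g^2 + 11*g^2/2 + 7*g + 11*sqrt(2)*g/2 + 7*sqrt(2)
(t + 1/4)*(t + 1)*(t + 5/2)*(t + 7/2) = t^4 + 29*t^3/4 + 33*t^2/2 + 199*t/16 + 35/16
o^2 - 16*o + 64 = (o - 8)^2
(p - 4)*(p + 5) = p^2 + p - 20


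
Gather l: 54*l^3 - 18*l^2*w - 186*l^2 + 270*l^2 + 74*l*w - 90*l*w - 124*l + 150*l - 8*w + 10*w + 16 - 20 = 54*l^3 + l^2*(84 - 18*w) + l*(26 - 16*w) + 2*w - 4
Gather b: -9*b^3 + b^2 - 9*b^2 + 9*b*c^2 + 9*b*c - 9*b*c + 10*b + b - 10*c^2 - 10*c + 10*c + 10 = -9*b^3 - 8*b^2 + b*(9*c^2 + 11) - 10*c^2 + 10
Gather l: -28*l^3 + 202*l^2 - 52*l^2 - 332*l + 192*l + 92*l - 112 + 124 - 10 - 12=-28*l^3 + 150*l^2 - 48*l - 10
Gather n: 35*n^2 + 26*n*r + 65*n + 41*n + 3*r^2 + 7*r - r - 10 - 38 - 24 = 35*n^2 + n*(26*r + 106) + 3*r^2 + 6*r - 72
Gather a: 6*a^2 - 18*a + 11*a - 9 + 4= 6*a^2 - 7*a - 5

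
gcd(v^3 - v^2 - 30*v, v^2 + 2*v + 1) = 1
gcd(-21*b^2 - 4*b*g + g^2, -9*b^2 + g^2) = 3*b + g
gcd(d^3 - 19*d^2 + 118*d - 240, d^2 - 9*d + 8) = d - 8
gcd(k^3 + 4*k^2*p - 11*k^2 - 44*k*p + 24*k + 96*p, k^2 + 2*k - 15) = k - 3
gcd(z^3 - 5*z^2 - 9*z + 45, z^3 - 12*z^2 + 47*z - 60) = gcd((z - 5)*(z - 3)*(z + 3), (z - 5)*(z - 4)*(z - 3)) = z^2 - 8*z + 15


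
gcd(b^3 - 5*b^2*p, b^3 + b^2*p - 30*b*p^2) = -b^2 + 5*b*p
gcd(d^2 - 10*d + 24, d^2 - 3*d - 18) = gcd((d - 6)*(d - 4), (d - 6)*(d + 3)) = d - 6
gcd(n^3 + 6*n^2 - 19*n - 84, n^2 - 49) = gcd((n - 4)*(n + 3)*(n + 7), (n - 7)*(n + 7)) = n + 7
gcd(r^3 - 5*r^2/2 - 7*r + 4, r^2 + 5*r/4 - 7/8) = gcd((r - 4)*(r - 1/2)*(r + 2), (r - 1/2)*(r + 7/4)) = r - 1/2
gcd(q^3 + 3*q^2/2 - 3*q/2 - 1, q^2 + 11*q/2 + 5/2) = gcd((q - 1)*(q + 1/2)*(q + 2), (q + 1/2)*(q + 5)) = q + 1/2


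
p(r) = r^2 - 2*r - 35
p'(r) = 2*r - 2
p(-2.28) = -25.24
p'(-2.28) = -6.56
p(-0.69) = -33.14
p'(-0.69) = -3.38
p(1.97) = -35.06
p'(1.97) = 1.94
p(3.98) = -27.12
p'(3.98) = 5.96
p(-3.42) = -16.46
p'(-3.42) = -8.84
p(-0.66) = -33.24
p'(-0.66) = -3.32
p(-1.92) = -27.47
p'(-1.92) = -5.84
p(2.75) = -32.94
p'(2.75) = 3.50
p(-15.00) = 220.00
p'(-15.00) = -32.00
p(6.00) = -11.00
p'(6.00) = 10.00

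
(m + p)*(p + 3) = m*p + 3*m + p^2 + 3*p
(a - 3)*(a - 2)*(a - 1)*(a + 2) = a^4 - 4*a^3 - a^2 + 16*a - 12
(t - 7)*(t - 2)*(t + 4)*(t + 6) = t^4 + t^3 - 52*t^2 - 76*t + 336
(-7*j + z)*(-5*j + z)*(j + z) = 35*j^3 + 23*j^2*z - 11*j*z^2 + z^3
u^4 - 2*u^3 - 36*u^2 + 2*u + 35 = (u - 7)*(u - 1)*(u + 1)*(u + 5)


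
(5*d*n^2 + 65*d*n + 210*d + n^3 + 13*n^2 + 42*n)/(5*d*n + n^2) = n + 13 + 42/n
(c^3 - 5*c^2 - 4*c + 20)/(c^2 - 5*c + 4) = (c^3 - 5*c^2 - 4*c + 20)/(c^2 - 5*c + 4)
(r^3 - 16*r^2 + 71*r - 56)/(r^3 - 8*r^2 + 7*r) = (r - 8)/r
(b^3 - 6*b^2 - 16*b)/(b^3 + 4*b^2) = (b^2 - 6*b - 16)/(b*(b + 4))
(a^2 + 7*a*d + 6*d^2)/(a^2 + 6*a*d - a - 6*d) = (a + d)/(a - 1)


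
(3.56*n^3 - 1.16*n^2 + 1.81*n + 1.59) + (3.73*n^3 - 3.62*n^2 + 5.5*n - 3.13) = 7.29*n^3 - 4.78*n^2 + 7.31*n - 1.54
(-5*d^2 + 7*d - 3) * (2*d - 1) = -10*d^3 + 19*d^2 - 13*d + 3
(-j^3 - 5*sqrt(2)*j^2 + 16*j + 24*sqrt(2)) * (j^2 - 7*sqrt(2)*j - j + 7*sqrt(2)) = -j^5 + j^4 + 2*sqrt(2)*j^4 - 2*sqrt(2)*j^3 + 86*j^3 - 88*sqrt(2)*j^2 - 86*j^2 - 336*j + 88*sqrt(2)*j + 336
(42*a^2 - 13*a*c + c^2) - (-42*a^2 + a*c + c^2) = 84*a^2 - 14*a*c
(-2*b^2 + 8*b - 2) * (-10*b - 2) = 20*b^3 - 76*b^2 + 4*b + 4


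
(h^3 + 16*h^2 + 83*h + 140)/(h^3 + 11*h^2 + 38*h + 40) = (h + 7)/(h + 2)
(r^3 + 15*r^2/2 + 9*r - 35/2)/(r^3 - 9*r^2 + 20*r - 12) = (2*r^2 + 17*r + 35)/(2*(r^2 - 8*r + 12))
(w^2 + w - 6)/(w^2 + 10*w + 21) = (w - 2)/(w + 7)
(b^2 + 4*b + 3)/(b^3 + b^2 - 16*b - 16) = (b + 3)/(b^2 - 16)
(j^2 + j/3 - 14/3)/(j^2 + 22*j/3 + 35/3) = (j - 2)/(j + 5)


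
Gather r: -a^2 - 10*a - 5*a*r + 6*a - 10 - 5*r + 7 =-a^2 - 4*a + r*(-5*a - 5) - 3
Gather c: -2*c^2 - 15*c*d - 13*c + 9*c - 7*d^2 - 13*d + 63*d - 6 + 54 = -2*c^2 + c*(-15*d - 4) - 7*d^2 + 50*d + 48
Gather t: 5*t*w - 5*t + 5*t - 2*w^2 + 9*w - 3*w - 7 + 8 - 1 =5*t*w - 2*w^2 + 6*w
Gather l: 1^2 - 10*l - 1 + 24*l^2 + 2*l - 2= 24*l^2 - 8*l - 2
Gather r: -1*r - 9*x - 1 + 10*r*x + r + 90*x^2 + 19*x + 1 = 10*r*x + 90*x^2 + 10*x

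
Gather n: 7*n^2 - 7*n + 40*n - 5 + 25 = 7*n^2 + 33*n + 20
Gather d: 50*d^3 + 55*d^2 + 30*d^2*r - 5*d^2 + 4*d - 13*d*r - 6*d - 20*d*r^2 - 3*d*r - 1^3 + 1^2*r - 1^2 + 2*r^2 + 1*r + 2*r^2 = 50*d^3 + d^2*(30*r + 50) + d*(-20*r^2 - 16*r - 2) + 4*r^2 + 2*r - 2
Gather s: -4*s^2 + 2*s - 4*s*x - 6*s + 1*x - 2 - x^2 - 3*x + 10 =-4*s^2 + s*(-4*x - 4) - x^2 - 2*x + 8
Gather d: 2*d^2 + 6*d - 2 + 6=2*d^2 + 6*d + 4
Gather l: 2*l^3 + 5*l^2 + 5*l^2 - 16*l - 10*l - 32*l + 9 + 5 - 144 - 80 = 2*l^3 + 10*l^2 - 58*l - 210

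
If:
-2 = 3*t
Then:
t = -2/3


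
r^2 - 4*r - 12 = (r - 6)*(r + 2)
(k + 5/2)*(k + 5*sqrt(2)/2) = k^2 + 5*k/2 + 5*sqrt(2)*k/2 + 25*sqrt(2)/4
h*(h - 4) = h^2 - 4*h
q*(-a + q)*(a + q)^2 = -a^3*q - a^2*q^2 + a*q^3 + q^4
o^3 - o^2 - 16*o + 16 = (o - 4)*(o - 1)*(o + 4)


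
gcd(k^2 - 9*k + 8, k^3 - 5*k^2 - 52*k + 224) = k - 8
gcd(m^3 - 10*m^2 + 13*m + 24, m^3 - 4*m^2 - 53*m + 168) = m^2 - 11*m + 24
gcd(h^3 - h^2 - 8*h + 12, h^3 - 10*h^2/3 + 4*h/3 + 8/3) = h^2 - 4*h + 4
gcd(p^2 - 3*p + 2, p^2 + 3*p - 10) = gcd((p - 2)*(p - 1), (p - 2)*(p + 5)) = p - 2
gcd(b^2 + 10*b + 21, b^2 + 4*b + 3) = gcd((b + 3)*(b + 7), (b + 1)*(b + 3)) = b + 3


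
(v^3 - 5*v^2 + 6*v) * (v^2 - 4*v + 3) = v^5 - 9*v^4 + 29*v^3 - 39*v^2 + 18*v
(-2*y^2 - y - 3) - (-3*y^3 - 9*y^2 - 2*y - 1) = 3*y^3 + 7*y^2 + y - 2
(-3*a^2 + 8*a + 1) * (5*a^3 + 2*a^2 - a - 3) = -15*a^5 + 34*a^4 + 24*a^3 + 3*a^2 - 25*a - 3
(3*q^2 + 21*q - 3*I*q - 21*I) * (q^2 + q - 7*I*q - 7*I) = 3*q^4 + 24*q^3 - 24*I*q^3 - 192*I*q^2 - 168*q - 168*I*q - 147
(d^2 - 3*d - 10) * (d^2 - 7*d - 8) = d^4 - 10*d^3 + 3*d^2 + 94*d + 80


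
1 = 1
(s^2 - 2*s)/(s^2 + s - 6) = s/(s + 3)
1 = 1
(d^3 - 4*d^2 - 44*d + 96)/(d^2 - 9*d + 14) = (d^2 - 2*d - 48)/(d - 7)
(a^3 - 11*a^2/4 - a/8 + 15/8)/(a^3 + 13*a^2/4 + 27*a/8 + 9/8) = (2*a^2 - 7*a + 5)/(2*a^2 + 5*a + 3)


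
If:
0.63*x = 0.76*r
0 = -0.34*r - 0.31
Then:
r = -0.91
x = -1.10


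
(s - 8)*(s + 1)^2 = s^3 - 6*s^2 - 15*s - 8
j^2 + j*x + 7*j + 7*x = (j + 7)*(j + x)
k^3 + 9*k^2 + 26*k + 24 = (k + 2)*(k + 3)*(k + 4)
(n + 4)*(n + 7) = n^2 + 11*n + 28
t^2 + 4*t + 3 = (t + 1)*(t + 3)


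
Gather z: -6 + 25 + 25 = 44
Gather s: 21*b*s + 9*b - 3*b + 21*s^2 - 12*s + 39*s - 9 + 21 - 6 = 6*b + 21*s^2 + s*(21*b + 27) + 6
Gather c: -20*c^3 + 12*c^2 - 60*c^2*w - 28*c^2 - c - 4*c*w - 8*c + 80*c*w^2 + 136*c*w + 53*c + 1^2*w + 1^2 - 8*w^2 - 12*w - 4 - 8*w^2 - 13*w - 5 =-20*c^3 + c^2*(-60*w - 16) + c*(80*w^2 + 132*w + 44) - 16*w^2 - 24*w - 8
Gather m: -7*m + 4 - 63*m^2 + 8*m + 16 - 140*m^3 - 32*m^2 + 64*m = -140*m^3 - 95*m^2 + 65*m + 20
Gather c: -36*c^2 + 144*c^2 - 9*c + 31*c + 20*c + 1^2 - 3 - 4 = 108*c^2 + 42*c - 6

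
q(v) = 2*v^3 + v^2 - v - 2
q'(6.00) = 227.00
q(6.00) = 460.00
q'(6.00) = 227.00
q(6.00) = 460.00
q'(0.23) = -0.22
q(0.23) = -2.15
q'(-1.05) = 3.52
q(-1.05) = -2.16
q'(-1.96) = 18.13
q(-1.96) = -11.26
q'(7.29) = 332.44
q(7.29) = 818.70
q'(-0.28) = -1.09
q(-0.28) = -1.69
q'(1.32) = 12.09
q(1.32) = 3.02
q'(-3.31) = 58.12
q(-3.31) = -60.26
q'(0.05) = -0.88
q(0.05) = -2.05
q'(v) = 6*v^2 + 2*v - 1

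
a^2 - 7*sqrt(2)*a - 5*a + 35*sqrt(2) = (a - 5)*(a - 7*sqrt(2))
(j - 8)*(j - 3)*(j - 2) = j^3 - 13*j^2 + 46*j - 48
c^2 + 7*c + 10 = (c + 2)*(c + 5)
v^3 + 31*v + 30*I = (v - 6*I)*(v + I)*(v + 5*I)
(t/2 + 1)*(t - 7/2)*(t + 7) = t^3/2 + 11*t^2/4 - 35*t/4 - 49/2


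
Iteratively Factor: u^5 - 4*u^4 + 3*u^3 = (u - 1)*(u^4 - 3*u^3) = u*(u - 1)*(u^3 - 3*u^2) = u^2*(u - 1)*(u^2 - 3*u) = u^2*(u - 3)*(u - 1)*(u)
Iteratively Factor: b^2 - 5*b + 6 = (b - 3)*(b - 2)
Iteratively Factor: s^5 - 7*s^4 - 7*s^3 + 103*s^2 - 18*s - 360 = (s - 5)*(s^4 - 2*s^3 - 17*s^2 + 18*s + 72) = (s - 5)*(s - 4)*(s^3 + 2*s^2 - 9*s - 18) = (s - 5)*(s - 4)*(s + 3)*(s^2 - s - 6) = (s - 5)*(s - 4)*(s - 3)*(s + 3)*(s + 2)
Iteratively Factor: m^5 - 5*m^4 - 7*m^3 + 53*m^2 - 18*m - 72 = (m + 3)*(m^4 - 8*m^3 + 17*m^2 + 2*m - 24) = (m - 4)*(m + 3)*(m^3 - 4*m^2 + m + 6) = (m - 4)*(m + 1)*(m + 3)*(m^2 - 5*m + 6) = (m - 4)*(m - 2)*(m + 1)*(m + 3)*(m - 3)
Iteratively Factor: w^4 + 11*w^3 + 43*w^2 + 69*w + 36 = (w + 4)*(w^3 + 7*w^2 + 15*w + 9) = (w + 3)*(w + 4)*(w^2 + 4*w + 3) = (w + 3)^2*(w + 4)*(w + 1)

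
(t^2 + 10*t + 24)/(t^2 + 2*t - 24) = (t + 4)/(t - 4)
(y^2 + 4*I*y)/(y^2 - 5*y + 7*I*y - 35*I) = y*(y + 4*I)/(y^2 + y*(-5 + 7*I) - 35*I)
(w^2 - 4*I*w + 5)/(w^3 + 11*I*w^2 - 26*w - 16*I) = (w - 5*I)/(w^2 + 10*I*w - 16)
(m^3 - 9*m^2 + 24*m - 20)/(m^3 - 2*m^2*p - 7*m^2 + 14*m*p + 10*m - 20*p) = (2 - m)/(-m + 2*p)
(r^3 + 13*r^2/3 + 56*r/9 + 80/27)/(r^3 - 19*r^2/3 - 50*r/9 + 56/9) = (9*r^2 + 27*r + 20)/(3*(3*r^2 - 23*r + 14))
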